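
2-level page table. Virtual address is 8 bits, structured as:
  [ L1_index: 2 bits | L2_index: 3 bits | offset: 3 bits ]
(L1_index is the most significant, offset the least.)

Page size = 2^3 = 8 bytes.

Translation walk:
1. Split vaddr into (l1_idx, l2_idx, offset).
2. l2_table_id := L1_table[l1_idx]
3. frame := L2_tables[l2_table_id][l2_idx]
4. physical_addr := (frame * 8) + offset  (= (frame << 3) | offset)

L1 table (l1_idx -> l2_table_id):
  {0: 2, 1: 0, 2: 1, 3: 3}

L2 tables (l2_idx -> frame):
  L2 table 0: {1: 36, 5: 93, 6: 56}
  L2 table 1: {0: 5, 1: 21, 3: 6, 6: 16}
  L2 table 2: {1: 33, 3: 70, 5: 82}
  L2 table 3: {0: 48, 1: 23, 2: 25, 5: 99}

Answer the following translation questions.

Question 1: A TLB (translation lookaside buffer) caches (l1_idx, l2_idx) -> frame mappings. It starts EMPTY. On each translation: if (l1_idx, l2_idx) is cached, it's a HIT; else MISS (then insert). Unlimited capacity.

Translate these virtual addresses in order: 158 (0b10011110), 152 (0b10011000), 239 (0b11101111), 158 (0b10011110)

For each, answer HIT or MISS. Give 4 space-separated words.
Answer: MISS HIT MISS HIT

Derivation:
vaddr=158: (2,3) not in TLB -> MISS, insert
vaddr=152: (2,3) in TLB -> HIT
vaddr=239: (3,5) not in TLB -> MISS, insert
vaddr=158: (2,3) in TLB -> HIT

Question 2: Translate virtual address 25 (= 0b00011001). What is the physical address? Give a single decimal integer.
Answer: 561

Derivation:
vaddr = 25 = 0b00011001
Split: l1_idx=0, l2_idx=3, offset=1
L1[0] = 2
L2[2][3] = 70
paddr = 70 * 8 + 1 = 561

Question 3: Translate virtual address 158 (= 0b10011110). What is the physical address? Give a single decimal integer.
Answer: 54

Derivation:
vaddr = 158 = 0b10011110
Split: l1_idx=2, l2_idx=3, offset=6
L1[2] = 1
L2[1][3] = 6
paddr = 6 * 8 + 6 = 54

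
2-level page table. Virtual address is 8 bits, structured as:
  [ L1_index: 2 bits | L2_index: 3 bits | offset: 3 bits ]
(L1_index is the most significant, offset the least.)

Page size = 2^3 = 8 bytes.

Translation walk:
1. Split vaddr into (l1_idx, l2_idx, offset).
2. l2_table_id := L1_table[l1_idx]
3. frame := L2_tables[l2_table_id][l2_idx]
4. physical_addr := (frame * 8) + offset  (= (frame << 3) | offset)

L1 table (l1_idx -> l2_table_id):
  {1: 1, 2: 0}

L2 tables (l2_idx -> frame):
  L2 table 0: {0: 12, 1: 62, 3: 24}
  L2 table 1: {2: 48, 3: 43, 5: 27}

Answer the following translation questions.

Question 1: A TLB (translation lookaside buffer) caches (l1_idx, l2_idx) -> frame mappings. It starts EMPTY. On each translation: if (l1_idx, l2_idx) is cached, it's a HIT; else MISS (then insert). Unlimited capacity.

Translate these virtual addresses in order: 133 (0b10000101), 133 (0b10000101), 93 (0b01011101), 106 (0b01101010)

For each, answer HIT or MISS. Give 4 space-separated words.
Answer: MISS HIT MISS MISS

Derivation:
vaddr=133: (2,0) not in TLB -> MISS, insert
vaddr=133: (2,0) in TLB -> HIT
vaddr=93: (1,3) not in TLB -> MISS, insert
vaddr=106: (1,5) not in TLB -> MISS, insert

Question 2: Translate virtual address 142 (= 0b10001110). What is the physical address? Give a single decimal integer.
Answer: 502

Derivation:
vaddr = 142 = 0b10001110
Split: l1_idx=2, l2_idx=1, offset=6
L1[2] = 0
L2[0][1] = 62
paddr = 62 * 8 + 6 = 502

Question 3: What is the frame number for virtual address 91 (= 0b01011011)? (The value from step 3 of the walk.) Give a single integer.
Answer: 43

Derivation:
vaddr = 91: l1_idx=1, l2_idx=3
L1[1] = 1; L2[1][3] = 43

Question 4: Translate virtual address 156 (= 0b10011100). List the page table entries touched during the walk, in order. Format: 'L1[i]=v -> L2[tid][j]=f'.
Answer: L1[2]=0 -> L2[0][3]=24

Derivation:
vaddr = 156 = 0b10011100
Split: l1_idx=2, l2_idx=3, offset=4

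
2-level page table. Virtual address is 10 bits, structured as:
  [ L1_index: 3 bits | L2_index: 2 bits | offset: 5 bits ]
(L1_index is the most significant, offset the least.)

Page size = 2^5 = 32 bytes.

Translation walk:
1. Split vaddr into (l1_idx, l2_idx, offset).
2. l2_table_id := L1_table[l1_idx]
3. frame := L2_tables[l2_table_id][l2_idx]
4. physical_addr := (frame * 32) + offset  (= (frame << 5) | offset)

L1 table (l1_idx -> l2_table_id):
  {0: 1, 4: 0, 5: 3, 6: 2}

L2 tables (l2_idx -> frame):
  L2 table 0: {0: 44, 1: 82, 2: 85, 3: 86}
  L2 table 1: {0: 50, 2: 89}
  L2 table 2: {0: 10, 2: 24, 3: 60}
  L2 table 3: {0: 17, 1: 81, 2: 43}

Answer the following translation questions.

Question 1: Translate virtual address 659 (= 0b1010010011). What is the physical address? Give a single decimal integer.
Answer: 563

Derivation:
vaddr = 659 = 0b1010010011
Split: l1_idx=5, l2_idx=0, offset=19
L1[5] = 3
L2[3][0] = 17
paddr = 17 * 32 + 19 = 563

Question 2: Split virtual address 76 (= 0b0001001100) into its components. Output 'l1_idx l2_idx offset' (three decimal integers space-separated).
Answer: 0 2 12

Derivation:
vaddr = 76 = 0b0001001100
  top 3 bits -> l1_idx = 0
  next 2 bits -> l2_idx = 2
  bottom 5 bits -> offset = 12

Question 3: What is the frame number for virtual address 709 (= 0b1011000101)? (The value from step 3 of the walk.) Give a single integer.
Answer: 43

Derivation:
vaddr = 709: l1_idx=5, l2_idx=2
L1[5] = 3; L2[3][2] = 43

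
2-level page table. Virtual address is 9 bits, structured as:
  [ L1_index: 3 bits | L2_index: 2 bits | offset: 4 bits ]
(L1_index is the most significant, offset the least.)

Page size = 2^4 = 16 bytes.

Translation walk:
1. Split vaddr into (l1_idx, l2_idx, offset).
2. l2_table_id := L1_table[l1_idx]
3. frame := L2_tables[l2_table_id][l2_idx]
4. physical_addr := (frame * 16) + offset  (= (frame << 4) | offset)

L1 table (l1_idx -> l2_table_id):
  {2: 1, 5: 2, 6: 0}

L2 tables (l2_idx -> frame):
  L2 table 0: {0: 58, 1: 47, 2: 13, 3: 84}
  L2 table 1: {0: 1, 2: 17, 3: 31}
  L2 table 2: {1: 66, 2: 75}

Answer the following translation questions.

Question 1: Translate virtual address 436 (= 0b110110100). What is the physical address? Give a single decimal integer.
vaddr = 436 = 0b110110100
Split: l1_idx=6, l2_idx=3, offset=4
L1[6] = 0
L2[0][3] = 84
paddr = 84 * 16 + 4 = 1348

Answer: 1348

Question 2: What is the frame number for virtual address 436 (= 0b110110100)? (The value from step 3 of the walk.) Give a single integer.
Answer: 84

Derivation:
vaddr = 436: l1_idx=6, l2_idx=3
L1[6] = 0; L2[0][3] = 84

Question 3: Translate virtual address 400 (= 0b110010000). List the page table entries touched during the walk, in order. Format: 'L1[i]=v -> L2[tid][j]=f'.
vaddr = 400 = 0b110010000
Split: l1_idx=6, l2_idx=1, offset=0

Answer: L1[6]=0 -> L2[0][1]=47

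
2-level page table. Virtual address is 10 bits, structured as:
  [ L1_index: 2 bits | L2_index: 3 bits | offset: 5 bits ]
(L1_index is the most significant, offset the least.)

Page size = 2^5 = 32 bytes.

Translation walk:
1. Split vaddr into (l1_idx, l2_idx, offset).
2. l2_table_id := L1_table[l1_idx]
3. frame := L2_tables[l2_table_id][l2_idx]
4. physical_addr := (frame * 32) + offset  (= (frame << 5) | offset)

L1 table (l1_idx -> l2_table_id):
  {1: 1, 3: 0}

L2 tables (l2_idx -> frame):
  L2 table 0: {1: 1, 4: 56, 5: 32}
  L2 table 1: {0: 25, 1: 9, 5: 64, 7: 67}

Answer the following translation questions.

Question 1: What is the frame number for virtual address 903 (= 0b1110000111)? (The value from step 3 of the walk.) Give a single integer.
vaddr = 903: l1_idx=3, l2_idx=4
L1[3] = 0; L2[0][4] = 56

Answer: 56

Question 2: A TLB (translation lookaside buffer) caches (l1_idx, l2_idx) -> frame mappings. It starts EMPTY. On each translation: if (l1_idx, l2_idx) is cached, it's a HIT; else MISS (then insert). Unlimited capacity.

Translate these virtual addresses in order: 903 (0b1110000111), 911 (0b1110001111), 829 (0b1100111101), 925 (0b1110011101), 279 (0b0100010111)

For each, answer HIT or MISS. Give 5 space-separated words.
vaddr=903: (3,4) not in TLB -> MISS, insert
vaddr=911: (3,4) in TLB -> HIT
vaddr=829: (3,1) not in TLB -> MISS, insert
vaddr=925: (3,4) in TLB -> HIT
vaddr=279: (1,0) not in TLB -> MISS, insert

Answer: MISS HIT MISS HIT MISS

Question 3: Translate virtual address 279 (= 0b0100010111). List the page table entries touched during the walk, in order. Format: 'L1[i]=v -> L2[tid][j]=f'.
vaddr = 279 = 0b0100010111
Split: l1_idx=1, l2_idx=0, offset=23

Answer: L1[1]=1 -> L2[1][0]=25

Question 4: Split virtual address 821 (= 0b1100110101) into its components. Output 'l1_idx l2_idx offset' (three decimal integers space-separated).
vaddr = 821 = 0b1100110101
  top 2 bits -> l1_idx = 3
  next 3 bits -> l2_idx = 1
  bottom 5 bits -> offset = 21

Answer: 3 1 21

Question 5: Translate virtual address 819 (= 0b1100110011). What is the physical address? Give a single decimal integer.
Answer: 51

Derivation:
vaddr = 819 = 0b1100110011
Split: l1_idx=3, l2_idx=1, offset=19
L1[3] = 0
L2[0][1] = 1
paddr = 1 * 32 + 19 = 51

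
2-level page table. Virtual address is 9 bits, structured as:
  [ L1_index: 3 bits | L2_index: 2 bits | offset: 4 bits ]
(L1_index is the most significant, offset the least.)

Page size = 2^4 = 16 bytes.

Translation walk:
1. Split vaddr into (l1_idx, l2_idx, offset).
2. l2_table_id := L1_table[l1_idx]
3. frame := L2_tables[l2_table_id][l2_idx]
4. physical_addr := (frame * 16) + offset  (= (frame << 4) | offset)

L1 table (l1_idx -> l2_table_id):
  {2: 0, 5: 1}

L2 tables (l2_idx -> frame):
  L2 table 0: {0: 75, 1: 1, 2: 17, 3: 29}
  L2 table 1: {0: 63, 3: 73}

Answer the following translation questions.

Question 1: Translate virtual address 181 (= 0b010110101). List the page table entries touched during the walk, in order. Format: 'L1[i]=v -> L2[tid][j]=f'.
vaddr = 181 = 0b010110101
Split: l1_idx=2, l2_idx=3, offset=5

Answer: L1[2]=0 -> L2[0][3]=29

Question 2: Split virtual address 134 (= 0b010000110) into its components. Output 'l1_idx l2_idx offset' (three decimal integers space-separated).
vaddr = 134 = 0b010000110
  top 3 bits -> l1_idx = 2
  next 2 bits -> l2_idx = 0
  bottom 4 bits -> offset = 6

Answer: 2 0 6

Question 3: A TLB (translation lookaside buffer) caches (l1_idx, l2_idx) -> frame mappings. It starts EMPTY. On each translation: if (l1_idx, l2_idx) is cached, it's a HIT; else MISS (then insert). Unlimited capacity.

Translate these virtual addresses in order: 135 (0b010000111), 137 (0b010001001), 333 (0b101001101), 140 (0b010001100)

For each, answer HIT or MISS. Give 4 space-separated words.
vaddr=135: (2,0) not in TLB -> MISS, insert
vaddr=137: (2,0) in TLB -> HIT
vaddr=333: (5,0) not in TLB -> MISS, insert
vaddr=140: (2,0) in TLB -> HIT

Answer: MISS HIT MISS HIT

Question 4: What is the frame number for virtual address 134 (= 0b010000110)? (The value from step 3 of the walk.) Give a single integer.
vaddr = 134: l1_idx=2, l2_idx=0
L1[2] = 0; L2[0][0] = 75

Answer: 75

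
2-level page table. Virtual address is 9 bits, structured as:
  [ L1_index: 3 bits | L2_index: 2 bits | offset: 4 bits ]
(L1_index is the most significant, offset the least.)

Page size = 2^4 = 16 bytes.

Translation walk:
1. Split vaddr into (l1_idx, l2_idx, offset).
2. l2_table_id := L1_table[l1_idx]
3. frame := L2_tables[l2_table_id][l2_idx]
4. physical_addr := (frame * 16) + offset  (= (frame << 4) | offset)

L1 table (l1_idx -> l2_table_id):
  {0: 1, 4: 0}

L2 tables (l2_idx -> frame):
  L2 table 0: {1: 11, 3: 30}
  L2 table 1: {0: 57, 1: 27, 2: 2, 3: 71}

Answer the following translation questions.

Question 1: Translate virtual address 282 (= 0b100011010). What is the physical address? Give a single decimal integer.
vaddr = 282 = 0b100011010
Split: l1_idx=4, l2_idx=1, offset=10
L1[4] = 0
L2[0][1] = 11
paddr = 11 * 16 + 10 = 186

Answer: 186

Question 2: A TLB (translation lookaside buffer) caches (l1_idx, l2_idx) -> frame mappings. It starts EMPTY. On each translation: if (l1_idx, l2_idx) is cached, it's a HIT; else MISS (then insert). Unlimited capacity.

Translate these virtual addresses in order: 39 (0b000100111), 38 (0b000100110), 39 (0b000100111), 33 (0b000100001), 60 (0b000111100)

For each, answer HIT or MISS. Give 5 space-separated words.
vaddr=39: (0,2) not in TLB -> MISS, insert
vaddr=38: (0,2) in TLB -> HIT
vaddr=39: (0,2) in TLB -> HIT
vaddr=33: (0,2) in TLB -> HIT
vaddr=60: (0,3) not in TLB -> MISS, insert

Answer: MISS HIT HIT HIT MISS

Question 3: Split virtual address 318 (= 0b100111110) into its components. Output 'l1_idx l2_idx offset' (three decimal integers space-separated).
vaddr = 318 = 0b100111110
  top 3 bits -> l1_idx = 4
  next 2 bits -> l2_idx = 3
  bottom 4 bits -> offset = 14

Answer: 4 3 14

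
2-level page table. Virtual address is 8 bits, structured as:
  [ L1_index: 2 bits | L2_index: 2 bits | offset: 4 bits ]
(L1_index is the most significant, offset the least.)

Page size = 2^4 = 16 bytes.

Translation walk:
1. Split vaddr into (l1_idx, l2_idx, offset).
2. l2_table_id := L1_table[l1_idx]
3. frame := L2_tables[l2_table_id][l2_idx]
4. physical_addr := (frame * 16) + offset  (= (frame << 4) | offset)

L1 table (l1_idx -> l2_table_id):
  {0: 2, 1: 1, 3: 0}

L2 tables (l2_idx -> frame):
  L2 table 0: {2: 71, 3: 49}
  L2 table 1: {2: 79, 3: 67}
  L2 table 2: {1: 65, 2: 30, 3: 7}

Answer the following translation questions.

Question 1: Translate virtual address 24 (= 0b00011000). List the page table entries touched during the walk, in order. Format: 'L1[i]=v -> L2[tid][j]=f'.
vaddr = 24 = 0b00011000
Split: l1_idx=0, l2_idx=1, offset=8

Answer: L1[0]=2 -> L2[2][1]=65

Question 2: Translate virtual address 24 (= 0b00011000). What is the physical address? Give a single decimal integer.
Answer: 1048

Derivation:
vaddr = 24 = 0b00011000
Split: l1_idx=0, l2_idx=1, offset=8
L1[0] = 2
L2[2][1] = 65
paddr = 65 * 16 + 8 = 1048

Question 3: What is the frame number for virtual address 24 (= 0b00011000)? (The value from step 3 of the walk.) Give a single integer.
vaddr = 24: l1_idx=0, l2_idx=1
L1[0] = 2; L2[2][1] = 65

Answer: 65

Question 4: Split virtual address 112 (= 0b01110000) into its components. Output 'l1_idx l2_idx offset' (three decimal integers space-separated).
Answer: 1 3 0

Derivation:
vaddr = 112 = 0b01110000
  top 2 bits -> l1_idx = 1
  next 2 bits -> l2_idx = 3
  bottom 4 bits -> offset = 0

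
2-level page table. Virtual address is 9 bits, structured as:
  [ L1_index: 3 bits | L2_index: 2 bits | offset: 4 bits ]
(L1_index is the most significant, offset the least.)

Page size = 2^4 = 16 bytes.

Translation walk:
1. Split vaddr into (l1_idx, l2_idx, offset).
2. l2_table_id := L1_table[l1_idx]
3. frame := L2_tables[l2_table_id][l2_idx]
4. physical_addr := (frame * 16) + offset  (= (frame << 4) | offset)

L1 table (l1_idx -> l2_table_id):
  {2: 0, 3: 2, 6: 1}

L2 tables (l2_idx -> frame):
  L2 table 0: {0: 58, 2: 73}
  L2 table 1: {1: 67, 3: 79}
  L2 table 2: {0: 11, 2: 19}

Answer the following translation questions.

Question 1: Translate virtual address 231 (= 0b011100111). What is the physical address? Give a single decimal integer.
Answer: 311

Derivation:
vaddr = 231 = 0b011100111
Split: l1_idx=3, l2_idx=2, offset=7
L1[3] = 2
L2[2][2] = 19
paddr = 19 * 16 + 7 = 311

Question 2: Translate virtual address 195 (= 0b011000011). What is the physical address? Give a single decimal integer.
Answer: 179

Derivation:
vaddr = 195 = 0b011000011
Split: l1_idx=3, l2_idx=0, offset=3
L1[3] = 2
L2[2][0] = 11
paddr = 11 * 16 + 3 = 179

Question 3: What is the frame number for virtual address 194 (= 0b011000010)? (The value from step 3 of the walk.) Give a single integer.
Answer: 11

Derivation:
vaddr = 194: l1_idx=3, l2_idx=0
L1[3] = 2; L2[2][0] = 11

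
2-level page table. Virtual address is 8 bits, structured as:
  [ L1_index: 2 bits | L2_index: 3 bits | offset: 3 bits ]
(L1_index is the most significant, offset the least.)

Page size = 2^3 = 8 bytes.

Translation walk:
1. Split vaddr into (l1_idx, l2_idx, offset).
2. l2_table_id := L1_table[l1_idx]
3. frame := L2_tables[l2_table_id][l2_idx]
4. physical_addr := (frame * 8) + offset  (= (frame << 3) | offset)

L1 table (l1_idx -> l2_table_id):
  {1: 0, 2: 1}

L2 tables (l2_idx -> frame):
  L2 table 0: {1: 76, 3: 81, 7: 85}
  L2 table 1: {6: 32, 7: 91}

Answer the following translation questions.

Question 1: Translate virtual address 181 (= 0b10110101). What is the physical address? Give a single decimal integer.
Answer: 261

Derivation:
vaddr = 181 = 0b10110101
Split: l1_idx=2, l2_idx=6, offset=5
L1[2] = 1
L2[1][6] = 32
paddr = 32 * 8 + 5 = 261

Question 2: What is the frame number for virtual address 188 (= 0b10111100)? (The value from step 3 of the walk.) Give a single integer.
vaddr = 188: l1_idx=2, l2_idx=7
L1[2] = 1; L2[1][7] = 91

Answer: 91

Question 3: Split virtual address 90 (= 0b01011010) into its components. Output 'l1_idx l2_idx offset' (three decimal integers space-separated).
vaddr = 90 = 0b01011010
  top 2 bits -> l1_idx = 1
  next 3 bits -> l2_idx = 3
  bottom 3 bits -> offset = 2

Answer: 1 3 2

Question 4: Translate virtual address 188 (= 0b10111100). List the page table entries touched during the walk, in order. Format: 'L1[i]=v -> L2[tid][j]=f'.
vaddr = 188 = 0b10111100
Split: l1_idx=2, l2_idx=7, offset=4

Answer: L1[2]=1 -> L2[1][7]=91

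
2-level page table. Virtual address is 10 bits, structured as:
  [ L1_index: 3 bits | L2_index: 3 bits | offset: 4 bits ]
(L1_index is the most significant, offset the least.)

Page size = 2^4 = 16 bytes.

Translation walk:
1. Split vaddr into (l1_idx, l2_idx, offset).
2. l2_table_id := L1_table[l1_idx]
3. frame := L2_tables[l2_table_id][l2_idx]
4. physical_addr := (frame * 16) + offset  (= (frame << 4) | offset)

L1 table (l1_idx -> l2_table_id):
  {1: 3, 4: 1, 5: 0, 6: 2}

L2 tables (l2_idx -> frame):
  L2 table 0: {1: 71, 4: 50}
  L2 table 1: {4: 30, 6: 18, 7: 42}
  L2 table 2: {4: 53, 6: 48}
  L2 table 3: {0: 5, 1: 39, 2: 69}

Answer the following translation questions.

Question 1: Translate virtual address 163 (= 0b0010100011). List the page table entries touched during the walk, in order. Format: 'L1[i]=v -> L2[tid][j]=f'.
Answer: L1[1]=3 -> L2[3][2]=69

Derivation:
vaddr = 163 = 0b0010100011
Split: l1_idx=1, l2_idx=2, offset=3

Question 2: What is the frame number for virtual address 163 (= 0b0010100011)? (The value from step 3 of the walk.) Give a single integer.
Answer: 69

Derivation:
vaddr = 163: l1_idx=1, l2_idx=2
L1[1] = 3; L2[3][2] = 69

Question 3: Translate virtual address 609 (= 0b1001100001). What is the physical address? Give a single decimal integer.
vaddr = 609 = 0b1001100001
Split: l1_idx=4, l2_idx=6, offset=1
L1[4] = 1
L2[1][6] = 18
paddr = 18 * 16 + 1 = 289

Answer: 289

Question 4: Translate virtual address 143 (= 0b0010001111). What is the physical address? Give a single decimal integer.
vaddr = 143 = 0b0010001111
Split: l1_idx=1, l2_idx=0, offset=15
L1[1] = 3
L2[3][0] = 5
paddr = 5 * 16 + 15 = 95

Answer: 95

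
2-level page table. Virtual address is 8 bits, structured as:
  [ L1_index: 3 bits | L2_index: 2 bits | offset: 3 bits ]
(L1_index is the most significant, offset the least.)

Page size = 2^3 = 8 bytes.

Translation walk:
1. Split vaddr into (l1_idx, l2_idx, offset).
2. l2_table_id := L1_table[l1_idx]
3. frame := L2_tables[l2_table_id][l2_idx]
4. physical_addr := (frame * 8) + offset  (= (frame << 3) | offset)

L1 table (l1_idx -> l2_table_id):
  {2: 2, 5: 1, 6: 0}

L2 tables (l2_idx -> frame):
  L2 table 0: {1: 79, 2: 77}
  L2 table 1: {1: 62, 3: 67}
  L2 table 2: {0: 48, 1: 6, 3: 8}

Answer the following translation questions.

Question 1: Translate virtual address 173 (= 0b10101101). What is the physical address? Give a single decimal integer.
Answer: 501

Derivation:
vaddr = 173 = 0b10101101
Split: l1_idx=5, l2_idx=1, offset=5
L1[5] = 1
L2[1][1] = 62
paddr = 62 * 8 + 5 = 501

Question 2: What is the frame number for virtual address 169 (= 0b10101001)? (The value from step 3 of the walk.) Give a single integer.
vaddr = 169: l1_idx=5, l2_idx=1
L1[5] = 1; L2[1][1] = 62

Answer: 62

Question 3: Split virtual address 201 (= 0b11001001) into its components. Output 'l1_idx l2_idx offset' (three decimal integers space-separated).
vaddr = 201 = 0b11001001
  top 3 bits -> l1_idx = 6
  next 2 bits -> l2_idx = 1
  bottom 3 bits -> offset = 1

Answer: 6 1 1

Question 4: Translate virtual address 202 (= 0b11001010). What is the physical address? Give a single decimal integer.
Answer: 634

Derivation:
vaddr = 202 = 0b11001010
Split: l1_idx=6, l2_idx=1, offset=2
L1[6] = 0
L2[0][1] = 79
paddr = 79 * 8 + 2 = 634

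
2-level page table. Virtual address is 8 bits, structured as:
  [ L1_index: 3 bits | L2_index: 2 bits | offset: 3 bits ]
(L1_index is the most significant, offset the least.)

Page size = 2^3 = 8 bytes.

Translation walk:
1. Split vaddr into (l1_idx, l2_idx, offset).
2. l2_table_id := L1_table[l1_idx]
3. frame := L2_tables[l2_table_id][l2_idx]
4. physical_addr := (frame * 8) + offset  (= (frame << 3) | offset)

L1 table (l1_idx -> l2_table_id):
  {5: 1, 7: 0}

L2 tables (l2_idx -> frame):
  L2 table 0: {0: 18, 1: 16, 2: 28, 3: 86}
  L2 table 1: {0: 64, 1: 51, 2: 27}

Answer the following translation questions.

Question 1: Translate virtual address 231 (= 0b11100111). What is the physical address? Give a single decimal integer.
vaddr = 231 = 0b11100111
Split: l1_idx=7, l2_idx=0, offset=7
L1[7] = 0
L2[0][0] = 18
paddr = 18 * 8 + 7 = 151

Answer: 151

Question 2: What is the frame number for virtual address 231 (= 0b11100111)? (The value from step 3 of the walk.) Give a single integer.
Answer: 18

Derivation:
vaddr = 231: l1_idx=7, l2_idx=0
L1[7] = 0; L2[0][0] = 18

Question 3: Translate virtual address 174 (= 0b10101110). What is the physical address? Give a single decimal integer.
Answer: 414

Derivation:
vaddr = 174 = 0b10101110
Split: l1_idx=5, l2_idx=1, offset=6
L1[5] = 1
L2[1][1] = 51
paddr = 51 * 8 + 6 = 414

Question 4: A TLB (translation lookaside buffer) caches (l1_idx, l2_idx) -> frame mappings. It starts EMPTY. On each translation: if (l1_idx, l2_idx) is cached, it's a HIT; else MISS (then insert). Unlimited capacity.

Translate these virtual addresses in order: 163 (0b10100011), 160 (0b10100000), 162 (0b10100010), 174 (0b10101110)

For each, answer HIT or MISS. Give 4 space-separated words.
vaddr=163: (5,0) not in TLB -> MISS, insert
vaddr=160: (5,0) in TLB -> HIT
vaddr=162: (5,0) in TLB -> HIT
vaddr=174: (5,1) not in TLB -> MISS, insert

Answer: MISS HIT HIT MISS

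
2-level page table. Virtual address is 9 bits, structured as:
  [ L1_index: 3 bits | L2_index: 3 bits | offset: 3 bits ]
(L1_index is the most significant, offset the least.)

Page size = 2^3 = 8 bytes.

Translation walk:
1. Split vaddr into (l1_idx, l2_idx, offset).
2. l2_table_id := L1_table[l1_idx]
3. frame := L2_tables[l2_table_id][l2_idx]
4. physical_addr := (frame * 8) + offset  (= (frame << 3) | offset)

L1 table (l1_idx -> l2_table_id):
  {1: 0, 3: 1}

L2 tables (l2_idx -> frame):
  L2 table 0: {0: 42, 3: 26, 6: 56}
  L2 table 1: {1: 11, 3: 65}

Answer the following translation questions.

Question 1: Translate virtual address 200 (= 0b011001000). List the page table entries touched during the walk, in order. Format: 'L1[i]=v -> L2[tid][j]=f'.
vaddr = 200 = 0b011001000
Split: l1_idx=3, l2_idx=1, offset=0

Answer: L1[3]=1 -> L2[1][1]=11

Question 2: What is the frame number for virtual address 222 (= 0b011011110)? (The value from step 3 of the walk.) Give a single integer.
vaddr = 222: l1_idx=3, l2_idx=3
L1[3] = 1; L2[1][3] = 65

Answer: 65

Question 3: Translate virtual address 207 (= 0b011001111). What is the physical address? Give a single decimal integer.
Answer: 95

Derivation:
vaddr = 207 = 0b011001111
Split: l1_idx=3, l2_idx=1, offset=7
L1[3] = 1
L2[1][1] = 11
paddr = 11 * 8 + 7 = 95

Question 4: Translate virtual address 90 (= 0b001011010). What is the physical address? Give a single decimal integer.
vaddr = 90 = 0b001011010
Split: l1_idx=1, l2_idx=3, offset=2
L1[1] = 0
L2[0][3] = 26
paddr = 26 * 8 + 2 = 210

Answer: 210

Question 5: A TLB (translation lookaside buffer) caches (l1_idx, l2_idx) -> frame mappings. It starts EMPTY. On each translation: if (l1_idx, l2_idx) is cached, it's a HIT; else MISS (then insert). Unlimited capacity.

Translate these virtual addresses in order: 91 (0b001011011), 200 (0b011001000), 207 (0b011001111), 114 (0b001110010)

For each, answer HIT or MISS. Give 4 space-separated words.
vaddr=91: (1,3) not in TLB -> MISS, insert
vaddr=200: (3,1) not in TLB -> MISS, insert
vaddr=207: (3,1) in TLB -> HIT
vaddr=114: (1,6) not in TLB -> MISS, insert

Answer: MISS MISS HIT MISS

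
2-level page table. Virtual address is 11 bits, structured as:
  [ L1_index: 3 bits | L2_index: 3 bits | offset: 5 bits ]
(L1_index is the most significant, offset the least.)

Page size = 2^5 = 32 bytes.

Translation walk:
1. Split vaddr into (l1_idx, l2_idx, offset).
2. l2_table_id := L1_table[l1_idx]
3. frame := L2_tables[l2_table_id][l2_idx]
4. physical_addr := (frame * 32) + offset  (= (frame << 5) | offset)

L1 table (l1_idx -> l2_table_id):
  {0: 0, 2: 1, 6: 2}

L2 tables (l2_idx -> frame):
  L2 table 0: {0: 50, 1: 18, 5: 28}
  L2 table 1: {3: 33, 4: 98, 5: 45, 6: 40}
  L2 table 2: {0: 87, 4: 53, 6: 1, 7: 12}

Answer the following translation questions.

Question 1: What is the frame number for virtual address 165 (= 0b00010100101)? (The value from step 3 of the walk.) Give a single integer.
vaddr = 165: l1_idx=0, l2_idx=5
L1[0] = 0; L2[0][5] = 28

Answer: 28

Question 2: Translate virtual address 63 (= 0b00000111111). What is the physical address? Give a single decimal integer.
vaddr = 63 = 0b00000111111
Split: l1_idx=0, l2_idx=1, offset=31
L1[0] = 0
L2[0][1] = 18
paddr = 18 * 32 + 31 = 607

Answer: 607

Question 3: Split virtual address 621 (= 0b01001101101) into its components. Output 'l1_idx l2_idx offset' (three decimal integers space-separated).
vaddr = 621 = 0b01001101101
  top 3 bits -> l1_idx = 2
  next 3 bits -> l2_idx = 3
  bottom 5 bits -> offset = 13

Answer: 2 3 13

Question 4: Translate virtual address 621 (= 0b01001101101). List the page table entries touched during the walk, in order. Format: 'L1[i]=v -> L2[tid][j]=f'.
vaddr = 621 = 0b01001101101
Split: l1_idx=2, l2_idx=3, offset=13

Answer: L1[2]=1 -> L2[1][3]=33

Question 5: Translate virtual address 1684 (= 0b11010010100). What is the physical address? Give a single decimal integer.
Answer: 1716

Derivation:
vaddr = 1684 = 0b11010010100
Split: l1_idx=6, l2_idx=4, offset=20
L1[6] = 2
L2[2][4] = 53
paddr = 53 * 32 + 20 = 1716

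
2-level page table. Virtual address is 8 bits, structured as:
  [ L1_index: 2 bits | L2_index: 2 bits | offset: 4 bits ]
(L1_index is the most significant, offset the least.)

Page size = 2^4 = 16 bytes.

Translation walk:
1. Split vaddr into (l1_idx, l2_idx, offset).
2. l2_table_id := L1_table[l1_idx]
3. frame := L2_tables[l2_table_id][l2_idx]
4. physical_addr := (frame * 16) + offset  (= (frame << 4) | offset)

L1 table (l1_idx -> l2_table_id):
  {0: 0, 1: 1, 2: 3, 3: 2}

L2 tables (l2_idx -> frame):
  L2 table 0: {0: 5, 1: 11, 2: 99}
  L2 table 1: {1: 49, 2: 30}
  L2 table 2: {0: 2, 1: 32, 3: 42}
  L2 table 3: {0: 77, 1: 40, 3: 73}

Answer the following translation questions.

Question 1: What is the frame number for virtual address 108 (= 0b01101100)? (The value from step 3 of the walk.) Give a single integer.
vaddr = 108: l1_idx=1, l2_idx=2
L1[1] = 1; L2[1][2] = 30

Answer: 30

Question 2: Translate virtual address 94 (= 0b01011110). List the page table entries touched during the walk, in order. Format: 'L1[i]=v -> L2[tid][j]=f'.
vaddr = 94 = 0b01011110
Split: l1_idx=1, l2_idx=1, offset=14

Answer: L1[1]=1 -> L2[1][1]=49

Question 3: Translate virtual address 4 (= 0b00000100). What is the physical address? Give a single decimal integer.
Answer: 84

Derivation:
vaddr = 4 = 0b00000100
Split: l1_idx=0, l2_idx=0, offset=4
L1[0] = 0
L2[0][0] = 5
paddr = 5 * 16 + 4 = 84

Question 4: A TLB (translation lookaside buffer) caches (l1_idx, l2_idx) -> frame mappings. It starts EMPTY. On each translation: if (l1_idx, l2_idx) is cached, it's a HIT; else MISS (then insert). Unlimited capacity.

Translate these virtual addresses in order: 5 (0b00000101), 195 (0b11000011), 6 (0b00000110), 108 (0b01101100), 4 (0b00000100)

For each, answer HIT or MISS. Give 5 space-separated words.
Answer: MISS MISS HIT MISS HIT

Derivation:
vaddr=5: (0,0) not in TLB -> MISS, insert
vaddr=195: (3,0) not in TLB -> MISS, insert
vaddr=6: (0,0) in TLB -> HIT
vaddr=108: (1,2) not in TLB -> MISS, insert
vaddr=4: (0,0) in TLB -> HIT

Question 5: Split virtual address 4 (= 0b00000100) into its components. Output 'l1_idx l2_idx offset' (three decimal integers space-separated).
Answer: 0 0 4

Derivation:
vaddr = 4 = 0b00000100
  top 2 bits -> l1_idx = 0
  next 2 bits -> l2_idx = 0
  bottom 4 bits -> offset = 4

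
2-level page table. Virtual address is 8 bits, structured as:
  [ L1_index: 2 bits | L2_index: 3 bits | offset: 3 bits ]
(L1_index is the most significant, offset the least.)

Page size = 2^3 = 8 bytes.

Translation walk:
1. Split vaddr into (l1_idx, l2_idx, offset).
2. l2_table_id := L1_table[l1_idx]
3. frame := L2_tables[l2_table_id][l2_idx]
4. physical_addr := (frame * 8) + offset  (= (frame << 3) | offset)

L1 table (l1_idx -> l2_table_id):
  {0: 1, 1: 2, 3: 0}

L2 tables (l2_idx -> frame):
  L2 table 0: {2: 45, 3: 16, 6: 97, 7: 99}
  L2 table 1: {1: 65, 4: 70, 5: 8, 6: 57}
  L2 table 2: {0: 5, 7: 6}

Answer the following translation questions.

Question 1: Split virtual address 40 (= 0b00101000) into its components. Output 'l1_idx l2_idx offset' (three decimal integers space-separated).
vaddr = 40 = 0b00101000
  top 2 bits -> l1_idx = 0
  next 3 bits -> l2_idx = 5
  bottom 3 bits -> offset = 0

Answer: 0 5 0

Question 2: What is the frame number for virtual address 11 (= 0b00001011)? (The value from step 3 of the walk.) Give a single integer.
Answer: 65

Derivation:
vaddr = 11: l1_idx=0, l2_idx=1
L1[0] = 1; L2[1][1] = 65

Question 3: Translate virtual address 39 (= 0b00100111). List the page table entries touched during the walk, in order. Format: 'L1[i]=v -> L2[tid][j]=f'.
Answer: L1[0]=1 -> L2[1][4]=70

Derivation:
vaddr = 39 = 0b00100111
Split: l1_idx=0, l2_idx=4, offset=7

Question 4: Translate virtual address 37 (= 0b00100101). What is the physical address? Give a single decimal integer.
vaddr = 37 = 0b00100101
Split: l1_idx=0, l2_idx=4, offset=5
L1[0] = 1
L2[1][4] = 70
paddr = 70 * 8 + 5 = 565

Answer: 565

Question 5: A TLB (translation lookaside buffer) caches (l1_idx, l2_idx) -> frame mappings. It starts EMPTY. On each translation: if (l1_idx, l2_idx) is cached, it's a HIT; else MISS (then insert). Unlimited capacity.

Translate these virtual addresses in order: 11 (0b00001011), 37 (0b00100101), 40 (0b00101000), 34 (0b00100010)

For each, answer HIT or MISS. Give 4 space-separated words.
Answer: MISS MISS MISS HIT

Derivation:
vaddr=11: (0,1) not in TLB -> MISS, insert
vaddr=37: (0,4) not in TLB -> MISS, insert
vaddr=40: (0,5) not in TLB -> MISS, insert
vaddr=34: (0,4) in TLB -> HIT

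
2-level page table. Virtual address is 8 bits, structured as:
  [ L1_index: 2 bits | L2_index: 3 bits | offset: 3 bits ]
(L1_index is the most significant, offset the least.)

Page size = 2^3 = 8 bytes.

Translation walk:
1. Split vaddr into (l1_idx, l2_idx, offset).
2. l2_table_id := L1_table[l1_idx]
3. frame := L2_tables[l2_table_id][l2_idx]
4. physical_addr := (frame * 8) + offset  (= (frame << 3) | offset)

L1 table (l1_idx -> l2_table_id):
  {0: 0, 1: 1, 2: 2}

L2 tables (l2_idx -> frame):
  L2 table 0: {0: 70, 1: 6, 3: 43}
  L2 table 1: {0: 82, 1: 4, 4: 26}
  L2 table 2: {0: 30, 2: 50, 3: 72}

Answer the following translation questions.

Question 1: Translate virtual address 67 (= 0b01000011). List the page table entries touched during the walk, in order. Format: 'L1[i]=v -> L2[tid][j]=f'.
vaddr = 67 = 0b01000011
Split: l1_idx=1, l2_idx=0, offset=3

Answer: L1[1]=1 -> L2[1][0]=82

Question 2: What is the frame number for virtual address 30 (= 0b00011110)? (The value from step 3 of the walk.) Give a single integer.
Answer: 43

Derivation:
vaddr = 30: l1_idx=0, l2_idx=3
L1[0] = 0; L2[0][3] = 43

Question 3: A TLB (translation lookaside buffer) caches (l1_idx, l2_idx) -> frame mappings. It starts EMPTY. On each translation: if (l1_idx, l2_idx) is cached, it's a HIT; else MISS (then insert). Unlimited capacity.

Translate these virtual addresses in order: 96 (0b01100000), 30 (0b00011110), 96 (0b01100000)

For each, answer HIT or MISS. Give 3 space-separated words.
vaddr=96: (1,4) not in TLB -> MISS, insert
vaddr=30: (0,3) not in TLB -> MISS, insert
vaddr=96: (1,4) in TLB -> HIT

Answer: MISS MISS HIT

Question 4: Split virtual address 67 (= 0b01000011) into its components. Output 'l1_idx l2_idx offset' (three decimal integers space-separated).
vaddr = 67 = 0b01000011
  top 2 bits -> l1_idx = 1
  next 3 bits -> l2_idx = 0
  bottom 3 bits -> offset = 3

Answer: 1 0 3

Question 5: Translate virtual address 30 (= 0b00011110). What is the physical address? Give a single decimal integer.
Answer: 350

Derivation:
vaddr = 30 = 0b00011110
Split: l1_idx=0, l2_idx=3, offset=6
L1[0] = 0
L2[0][3] = 43
paddr = 43 * 8 + 6 = 350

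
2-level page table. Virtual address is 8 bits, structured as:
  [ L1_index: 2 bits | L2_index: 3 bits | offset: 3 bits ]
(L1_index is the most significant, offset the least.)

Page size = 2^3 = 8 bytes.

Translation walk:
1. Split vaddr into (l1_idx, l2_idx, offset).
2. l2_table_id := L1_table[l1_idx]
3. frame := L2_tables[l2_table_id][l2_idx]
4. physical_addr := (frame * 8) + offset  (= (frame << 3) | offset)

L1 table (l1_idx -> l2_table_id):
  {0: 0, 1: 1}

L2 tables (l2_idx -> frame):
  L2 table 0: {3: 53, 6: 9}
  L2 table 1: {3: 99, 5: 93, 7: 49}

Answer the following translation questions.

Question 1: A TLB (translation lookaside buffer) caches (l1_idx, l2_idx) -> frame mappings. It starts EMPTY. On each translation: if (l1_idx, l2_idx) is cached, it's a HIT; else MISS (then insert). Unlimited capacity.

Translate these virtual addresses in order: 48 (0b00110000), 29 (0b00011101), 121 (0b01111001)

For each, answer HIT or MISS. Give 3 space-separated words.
vaddr=48: (0,6) not in TLB -> MISS, insert
vaddr=29: (0,3) not in TLB -> MISS, insert
vaddr=121: (1,7) not in TLB -> MISS, insert

Answer: MISS MISS MISS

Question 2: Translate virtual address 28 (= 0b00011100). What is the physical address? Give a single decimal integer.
Answer: 428

Derivation:
vaddr = 28 = 0b00011100
Split: l1_idx=0, l2_idx=3, offset=4
L1[0] = 0
L2[0][3] = 53
paddr = 53 * 8 + 4 = 428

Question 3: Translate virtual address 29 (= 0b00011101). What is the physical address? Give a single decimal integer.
vaddr = 29 = 0b00011101
Split: l1_idx=0, l2_idx=3, offset=5
L1[0] = 0
L2[0][3] = 53
paddr = 53 * 8 + 5 = 429

Answer: 429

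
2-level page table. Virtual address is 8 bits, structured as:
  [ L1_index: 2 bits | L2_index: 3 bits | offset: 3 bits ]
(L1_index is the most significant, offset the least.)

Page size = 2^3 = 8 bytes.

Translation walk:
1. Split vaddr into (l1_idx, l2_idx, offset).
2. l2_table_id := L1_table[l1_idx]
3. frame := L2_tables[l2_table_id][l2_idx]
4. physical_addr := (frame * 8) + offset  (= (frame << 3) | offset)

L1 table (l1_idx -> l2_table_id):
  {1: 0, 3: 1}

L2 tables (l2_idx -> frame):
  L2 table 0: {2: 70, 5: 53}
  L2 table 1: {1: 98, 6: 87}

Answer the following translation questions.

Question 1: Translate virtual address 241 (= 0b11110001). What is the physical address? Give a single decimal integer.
vaddr = 241 = 0b11110001
Split: l1_idx=3, l2_idx=6, offset=1
L1[3] = 1
L2[1][6] = 87
paddr = 87 * 8 + 1 = 697

Answer: 697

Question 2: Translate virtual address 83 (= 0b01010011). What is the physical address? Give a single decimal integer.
Answer: 563

Derivation:
vaddr = 83 = 0b01010011
Split: l1_idx=1, l2_idx=2, offset=3
L1[1] = 0
L2[0][2] = 70
paddr = 70 * 8 + 3 = 563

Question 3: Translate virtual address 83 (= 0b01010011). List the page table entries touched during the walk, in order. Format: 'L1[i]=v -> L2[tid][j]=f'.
Answer: L1[1]=0 -> L2[0][2]=70

Derivation:
vaddr = 83 = 0b01010011
Split: l1_idx=1, l2_idx=2, offset=3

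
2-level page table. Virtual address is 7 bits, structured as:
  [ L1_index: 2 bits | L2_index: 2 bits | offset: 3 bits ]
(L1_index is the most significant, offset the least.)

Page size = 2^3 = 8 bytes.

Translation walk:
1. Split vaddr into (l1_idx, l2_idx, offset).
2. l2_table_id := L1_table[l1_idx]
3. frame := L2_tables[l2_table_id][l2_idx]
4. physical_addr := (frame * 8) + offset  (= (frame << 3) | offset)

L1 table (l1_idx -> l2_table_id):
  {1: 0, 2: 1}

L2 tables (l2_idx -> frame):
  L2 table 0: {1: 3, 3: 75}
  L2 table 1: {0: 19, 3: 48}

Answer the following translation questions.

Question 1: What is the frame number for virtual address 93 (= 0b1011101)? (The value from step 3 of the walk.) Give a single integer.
vaddr = 93: l1_idx=2, l2_idx=3
L1[2] = 1; L2[1][3] = 48

Answer: 48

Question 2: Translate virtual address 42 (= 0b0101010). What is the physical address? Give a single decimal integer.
Answer: 26

Derivation:
vaddr = 42 = 0b0101010
Split: l1_idx=1, l2_idx=1, offset=2
L1[1] = 0
L2[0][1] = 3
paddr = 3 * 8 + 2 = 26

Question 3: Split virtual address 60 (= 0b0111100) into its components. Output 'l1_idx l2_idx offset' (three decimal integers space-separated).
vaddr = 60 = 0b0111100
  top 2 bits -> l1_idx = 1
  next 2 bits -> l2_idx = 3
  bottom 3 bits -> offset = 4

Answer: 1 3 4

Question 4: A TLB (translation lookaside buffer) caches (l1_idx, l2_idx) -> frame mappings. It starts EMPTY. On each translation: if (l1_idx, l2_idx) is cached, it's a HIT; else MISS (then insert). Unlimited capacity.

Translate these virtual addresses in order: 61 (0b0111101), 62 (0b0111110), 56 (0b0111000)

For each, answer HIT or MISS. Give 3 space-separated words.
vaddr=61: (1,3) not in TLB -> MISS, insert
vaddr=62: (1,3) in TLB -> HIT
vaddr=56: (1,3) in TLB -> HIT

Answer: MISS HIT HIT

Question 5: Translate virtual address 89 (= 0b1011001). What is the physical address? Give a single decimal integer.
vaddr = 89 = 0b1011001
Split: l1_idx=2, l2_idx=3, offset=1
L1[2] = 1
L2[1][3] = 48
paddr = 48 * 8 + 1 = 385

Answer: 385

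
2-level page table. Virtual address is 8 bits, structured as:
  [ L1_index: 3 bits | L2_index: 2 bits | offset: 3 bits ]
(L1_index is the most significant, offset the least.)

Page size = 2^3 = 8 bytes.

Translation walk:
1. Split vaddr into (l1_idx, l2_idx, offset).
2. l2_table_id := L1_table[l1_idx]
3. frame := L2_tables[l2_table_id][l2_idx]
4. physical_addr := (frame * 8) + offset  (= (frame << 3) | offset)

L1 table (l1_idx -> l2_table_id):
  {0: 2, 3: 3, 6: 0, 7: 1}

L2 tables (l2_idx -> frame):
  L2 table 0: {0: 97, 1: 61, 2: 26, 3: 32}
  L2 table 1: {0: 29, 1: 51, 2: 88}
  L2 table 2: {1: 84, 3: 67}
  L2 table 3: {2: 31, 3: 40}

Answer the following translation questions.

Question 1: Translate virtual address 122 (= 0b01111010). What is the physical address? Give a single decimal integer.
Answer: 322

Derivation:
vaddr = 122 = 0b01111010
Split: l1_idx=3, l2_idx=3, offset=2
L1[3] = 3
L2[3][3] = 40
paddr = 40 * 8 + 2 = 322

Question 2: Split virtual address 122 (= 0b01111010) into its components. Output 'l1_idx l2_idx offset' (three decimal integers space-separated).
Answer: 3 3 2

Derivation:
vaddr = 122 = 0b01111010
  top 3 bits -> l1_idx = 3
  next 2 bits -> l2_idx = 3
  bottom 3 bits -> offset = 2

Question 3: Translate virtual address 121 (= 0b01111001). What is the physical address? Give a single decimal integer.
Answer: 321

Derivation:
vaddr = 121 = 0b01111001
Split: l1_idx=3, l2_idx=3, offset=1
L1[3] = 3
L2[3][3] = 40
paddr = 40 * 8 + 1 = 321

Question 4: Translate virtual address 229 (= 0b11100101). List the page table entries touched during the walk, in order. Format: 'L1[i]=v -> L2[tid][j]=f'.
Answer: L1[7]=1 -> L2[1][0]=29

Derivation:
vaddr = 229 = 0b11100101
Split: l1_idx=7, l2_idx=0, offset=5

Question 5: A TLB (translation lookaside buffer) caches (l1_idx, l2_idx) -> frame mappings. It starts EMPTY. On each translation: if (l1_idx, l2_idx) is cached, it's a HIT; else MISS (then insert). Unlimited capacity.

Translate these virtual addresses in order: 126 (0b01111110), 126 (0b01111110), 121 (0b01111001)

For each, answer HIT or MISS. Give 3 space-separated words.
Answer: MISS HIT HIT

Derivation:
vaddr=126: (3,3) not in TLB -> MISS, insert
vaddr=126: (3,3) in TLB -> HIT
vaddr=121: (3,3) in TLB -> HIT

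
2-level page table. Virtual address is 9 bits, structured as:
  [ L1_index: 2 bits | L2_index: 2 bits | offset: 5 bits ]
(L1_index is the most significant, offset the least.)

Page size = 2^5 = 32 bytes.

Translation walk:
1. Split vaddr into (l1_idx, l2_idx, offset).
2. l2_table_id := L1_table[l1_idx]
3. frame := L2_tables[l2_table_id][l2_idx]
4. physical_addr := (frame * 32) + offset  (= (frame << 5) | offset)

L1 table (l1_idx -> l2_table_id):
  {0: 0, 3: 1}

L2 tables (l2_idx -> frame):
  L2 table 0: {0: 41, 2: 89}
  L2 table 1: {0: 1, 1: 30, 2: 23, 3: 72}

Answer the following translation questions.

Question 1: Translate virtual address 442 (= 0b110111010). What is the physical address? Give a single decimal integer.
Answer: 986

Derivation:
vaddr = 442 = 0b110111010
Split: l1_idx=3, l2_idx=1, offset=26
L1[3] = 1
L2[1][1] = 30
paddr = 30 * 32 + 26 = 986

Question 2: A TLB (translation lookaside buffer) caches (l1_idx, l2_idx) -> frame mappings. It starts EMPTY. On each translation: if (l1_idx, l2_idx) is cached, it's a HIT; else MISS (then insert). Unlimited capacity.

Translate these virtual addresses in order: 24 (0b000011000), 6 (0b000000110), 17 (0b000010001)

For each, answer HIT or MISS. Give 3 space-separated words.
Answer: MISS HIT HIT

Derivation:
vaddr=24: (0,0) not in TLB -> MISS, insert
vaddr=6: (0,0) in TLB -> HIT
vaddr=17: (0,0) in TLB -> HIT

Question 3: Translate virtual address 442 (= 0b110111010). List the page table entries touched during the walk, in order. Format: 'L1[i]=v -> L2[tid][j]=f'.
vaddr = 442 = 0b110111010
Split: l1_idx=3, l2_idx=1, offset=26

Answer: L1[3]=1 -> L2[1][1]=30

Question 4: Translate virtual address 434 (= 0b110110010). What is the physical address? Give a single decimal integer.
Answer: 978

Derivation:
vaddr = 434 = 0b110110010
Split: l1_idx=3, l2_idx=1, offset=18
L1[3] = 1
L2[1][1] = 30
paddr = 30 * 32 + 18 = 978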